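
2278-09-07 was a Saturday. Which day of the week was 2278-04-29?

Count forward from the earlier date (April 29, 2278) to the later (September 7, 2278):
April 2278: 30 − 29 = 1 day remains.
Then May (31), June (30), July (31), August (31): 31 + 30 + 31 + 31 = 123 days.
September 1–7, 2278: 7 days.
Total: 1 + 123 + 7 = 131 days.
131 mod 7 = 5, so 5 days before Saturday is Monday.

Monday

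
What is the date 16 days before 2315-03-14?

2315-02-26

Count 16 days before March 14, 2315:
February 2315: 28 − 26 = 2 days remain (2315 is not a leap year, so February has 28 days).
March 1–14, 2315: 14 days.
Total: 2 + 14 = 16 days.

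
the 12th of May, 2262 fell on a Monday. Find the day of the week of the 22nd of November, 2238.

Thursday

Count forward from the earlier date (November 22, 2238) to the later (May 12, 2262):
Day-of-year of November 22, 2238: 326.
Day-of-year of May 12, 2262: 132.
2238 has 365 days, so 365 − 326 = 39 days remain in 2238.
Full years 2239–2261: 17 common + 6 leap = 17×365 + 6×366 = 8401 days.
Total: 39 + 8401 + 132 = 8572 days.
8572 mod 7 = 4, so 4 days before Monday is Thursday.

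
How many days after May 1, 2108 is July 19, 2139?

Day-of-year of May 1, 2108: 122.
Day-of-year of July 19, 2139: 200.
2108 has 366 days, so 366 − 122 = 244 days remain in 2108.
Full years 2109–2138: 23 common + 7 leap = 23×365 + 7×366 = 10957 days.
Total: 244 + 10957 + 200 = 11401 days.

11401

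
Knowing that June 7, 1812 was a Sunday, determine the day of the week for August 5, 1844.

Monday

Day-of-year of June 7, 1812: 159.
Day-of-year of August 5, 1844: 218.
1812 has 366 days, so 366 − 159 = 207 days remain in 1812.
Full years 1813–1843: 24 common + 7 leap = 24×365 + 7×366 = 11322 days.
Total: 207 + 11322 + 218 = 11747 days.
11747 mod 7 = 1, so 1 day after Sunday is Monday.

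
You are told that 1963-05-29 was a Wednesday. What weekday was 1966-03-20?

Sunday

May 29, 1963 → May 29, 1964: 366 days (1964 is a leap year).
May 29, 1964 → May 29, 1965: 365 days.
May 1965: 31 − 29 = 2 days remain.
Then 9 full months totalling 273 days.
March 1–20, 1966: 20 days.
Residual: 295 days.
Total: 1026 days.
1026 mod 7 = 4, so 4 days after Wednesday is Sunday.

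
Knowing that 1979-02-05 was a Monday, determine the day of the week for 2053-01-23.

Day-of-year of February 5, 1979: 36.
Day-of-year of January 23, 2053: 23.
1979 has 365 days, so 365 − 36 = 329 days remain in 1979.
Full years 1980–2052: 54 common + 19 leap = 54×365 + 19×366 = 26664 days.
Total: 329 + 26664 + 23 = 27016 days.
27016 mod 7 = 3, so 3 days after Monday is Thursday.

Thursday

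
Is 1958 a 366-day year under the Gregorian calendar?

No

1958 is not a leap year.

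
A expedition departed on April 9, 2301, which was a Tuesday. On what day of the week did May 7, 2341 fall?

Wednesday

From April 9, 2301 to April 9, 2341: 40 years, of which 10 contain a Feb 29 — 30×365 + 10×366 = 14610 days.
April 2341: 30 − 9 = 21 days remain.
May 1–7, 2341: 7 days.
Residual: 28 days.
Total: 14638 days.
14638 mod 7 = 1, so 1 day after Tuesday is Wednesday.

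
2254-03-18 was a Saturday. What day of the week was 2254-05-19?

March 2254: 31 − 18 = 13 days remain.
Then April (30): 30 days.
May 1–19, 2254: 19 days.
Total: 13 + 30 + 19 = 62 days.
62 mod 7 = 6, so 6 days after Saturday is Friday.

Friday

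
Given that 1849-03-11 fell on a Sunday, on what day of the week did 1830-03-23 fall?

Tuesday

Count forward from the earlier date (March 23, 1830) to the later (March 11, 1849):
Day-of-year of March 23, 1830: 82.
Day-of-year of March 11, 1849: 70.
1830 has 365 days, so 365 − 82 = 283 days remain in 1830.
Full years 1831–1848: 13 common + 5 leap = 13×365 + 5×366 = 6575 days.
Total: 283 + 6575 + 70 = 6928 days.
6928 mod 7 = 5, so 5 days before Sunday is Tuesday.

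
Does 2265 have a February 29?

No

2265 is not a leap year.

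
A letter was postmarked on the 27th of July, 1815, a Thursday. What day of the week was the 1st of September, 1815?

July 1815: 31 − 27 = 4 days remain.
Then August (31): 31 days.
September 1, 1815: 1 day.
Total: 4 + 31 + 1 = 36 days.
36 mod 7 = 1, so 1 day after Thursday is Friday.

Friday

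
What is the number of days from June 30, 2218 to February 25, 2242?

8641

From June 30, 2218 to June 30, 2241: 23 years, of which 6 contain a Feb 29 — 17×365 + 6×366 = 8401 days.
June 2241: 30 − 30 = 0 days remain.
Then July (31), August (31), September (30), October (31), November (30), December (31), January (31): 31 + 31 + 30 + 31 + 30 + 31 + 31 = 215 days.
February 1–25, 2242: 25 days (2242 is not a leap year).
Residual: 240 days.
Total: 8641 days.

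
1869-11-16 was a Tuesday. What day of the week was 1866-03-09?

Friday

Count forward from the earlier date (March 9, 1866) to the later (November 16, 1869):
Day-of-year of March 9, 1866: 68.
Day-of-year of November 16, 1869: 320.
1866 has 365 days, so 365 − 68 = 297 days remain in 1866.
Full years: 1867: 365; 1868: 366. Sum = 731.
Total: 297 + 731 + 320 = 1348 days.
1348 mod 7 = 4, so 4 days before Tuesday is Friday.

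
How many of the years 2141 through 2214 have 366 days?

17

Years divisible by 4: 2144, 2148, …, 2212 — 18 in all.
Of these, 2200 is divisible by 100 but not 400, so not leap.
Leap years: 18 − 1 = 17.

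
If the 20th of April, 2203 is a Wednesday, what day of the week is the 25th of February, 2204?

Saturday

Day-of-year of April 20, 2203: 110.
Day-of-year of February 25, 2204: 56.
2203 has 365 days, so 365 − 110 = 255 days remain in 2203.
Total: 255 + 56 = 311 days.
311 mod 7 = 3, so 3 days after Wednesday is Saturday.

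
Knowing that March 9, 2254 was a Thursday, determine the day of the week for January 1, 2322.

From March 9, 2254 to March 9, 2321: 67 years, of which 16 contain a Feb 29 — 51×365 + 16×366 = 24471 days.
(2300 is not a leap year (divisible by 100 but not 400).)
March 2321: 31 − 9 = 22 days remain.
Then 9 full months totalling 275 days.
January 1, 2322: 1 day.
Residual: 298 days.
Total: 24769 days.
24769 mod 7 = 3, so 3 days after Thursday is Sunday.

Sunday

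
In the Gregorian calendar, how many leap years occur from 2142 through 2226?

Years divisible by 4: 2144, 2148, …, 2224 — 21 in all.
Of these, 2200 is divisible by 100 but not 400, so not leap.
Leap years: 21 − 1 = 20.

20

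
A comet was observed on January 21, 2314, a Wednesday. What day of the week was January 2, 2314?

Count forward from the earlier date (January 2, 2314) to the later (January 21, 2314):
Within January 2314: 21 − 2 = 19 days.
19 mod 7 = 5, so 5 days before Wednesday is Friday.

Friday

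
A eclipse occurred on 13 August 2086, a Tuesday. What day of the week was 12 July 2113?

Wednesday

Day-of-year of August 13, 2086: 225.
Day-of-year of July 12, 2113: 193.
2086 has 365 days, so 365 − 225 = 140 days remain in 2086.
Full years 2087–2112: 20 common + 6 leap = 20×365 + 6×366 = 9496 days.
Total: 140 + 9496 + 193 = 9829 days.
9829 mod 7 = 1, so 1 day after Tuesday is Wednesday.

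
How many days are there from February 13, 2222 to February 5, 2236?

5105

From February 13, 2222 to February 13, 2235: 13 years, of which 3 contain a Feb 29 — 10×365 + 3×366 = 4748 days.
February 2235: 28 − 13 = 15 days remain (2235 is not a leap year, so February has 28 days).
Then 11 full months totalling 337 days.
February 1–5, 2236: 5 days (2236 is a leap year).
Residual: 357 days.
Total: 5105 days.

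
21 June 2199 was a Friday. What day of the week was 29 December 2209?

Friday

Day-of-year of June 21, 2199: 172.
Day-of-year of December 29, 2209: 363.
2199 has 365 days, so 365 − 172 = 193 days remain in 2199.
Full years 2200–2208: 7 common + 2 leap = 7×365 + 2×366 = 3287 days.
Total: 193 + 3287 + 363 = 3843 days.
3843 is a multiple of 7, so 29 December 2209 falls on the same weekday: Friday.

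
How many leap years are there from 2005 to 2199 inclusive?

Years divisible by 4: 2008, 2012, …, 2196 — 48 in all.
Of these, 2100 is divisible by 100 but not 400, so not leap.
Leap years: 48 − 1 = 47.

47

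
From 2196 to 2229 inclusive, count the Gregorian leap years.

Years divisible by 4 in [2196, 2229]: 2196, 2200, 2204, 2208, 2212, 2216, 2220, 2224, 2228.
Of these, 2200 is divisible by 100 but not 400, so not leap.
Leap years: 9 − 1 = 8.

8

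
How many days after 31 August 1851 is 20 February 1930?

Day-of-year of August 31, 1851: 243.
Day-of-year of February 20, 1930: 51.
1851 has 365 days, so 365 − 243 = 122 days remain in 1851.
Full years 1852–1929: 59 common + 19 leap = 59×365 + 19×366 = 28489 days.
Total: 122 + 28489 + 51 = 28662 days.

28662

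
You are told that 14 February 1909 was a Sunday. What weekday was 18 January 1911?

February 14, 1909 → February 14, 1910: 365 days.
February 1910: 28 − 14 = 14 days remain (1910 is not a leap year, so February has 28 days).
Then 10 full months totalling 306 days.
January 1–18, 1911: 18 days.
Residual: 338 days.
Total: 703 days.
703 mod 7 = 3, so 3 days after Sunday is Wednesday.

Wednesday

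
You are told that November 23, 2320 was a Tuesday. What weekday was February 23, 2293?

Thursday

Count forward from the earlier date (February 23, 2293) to the later (November 23, 2320):
Day-of-year of February 23, 2293: 54.
Day-of-year of November 23, 2320: 328.
2293 has 365 days, so 365 − 54 = 311 days remain in 2293.
Full years 2294–2319: 21 common + 5 leap = 21×365 + 5×366 = 9495 days.
Total: 311 + 9495 + 328 = 10134 days.
10134 mod 7 = 5, so 5 days before Tuesday is Thursday.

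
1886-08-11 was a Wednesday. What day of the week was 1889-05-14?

August 11, 1886 → August 11, 1887: 365 days.
August 11, 1887 → August 11, 1888: 366 days (1888 is a leap year).
August 1888: 31 − 11 = 20 days remain.
Then September (30), October (31), November (30), December (31), January (31), February 1889 (28), March (31), April (30): 30 + 31 + 30 + 31 + 31 + 28 + 31 + 30 = 242 days.
May 1–14, 1889: 14 days.
Residual: 276 days.
Total: 1007 days.
1007 mod 7 = 6, so 6 days after Wednesday is Tuesday.

Tuesday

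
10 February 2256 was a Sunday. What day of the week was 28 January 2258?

Day-of-year of February 10, 2256: 41.
Day-of-year of January 28, 2258: 28.
2256 has 366 days, so 366 − 41 = 325 days remain in 2256.
Full years: 2257: 365. Sum = 365.
Total: 325 + 365 + 28 = 718 days.
718 mod 7 = 4, so 4 days after Sunday is Thursday.

Thursday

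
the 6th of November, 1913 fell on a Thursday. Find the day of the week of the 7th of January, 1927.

Friday

From November 6, 1913 to November 6, 1926: 13 years, of which 3 contain a Feb 29 — 10×365 + 3×366 = 4748 days.
November 1926: 30 − 6 = 24 days remain.
Then December (31): 31 days.
January 1–7, 1927: 7 days.
Residual: 62 days.
Total: 4810 days.
4810 mod 7 = 1, so 1 day after Thursday is Friday.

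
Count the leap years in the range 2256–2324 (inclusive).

Years divisible by 4: 2256, 2260, …, 2324 — 18 in all.
Of these, 2300 is divisible by 100 but not 400, so not leap.
Leap years: 18 − 1 = 17.

17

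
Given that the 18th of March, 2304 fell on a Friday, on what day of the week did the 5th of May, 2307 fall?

Sunday

Day-of-year of March 18, 2304: 78.
Day-of-year of May 5, 2307: 125.
2304 has 366 days, so 366 − 78 = 288 days remain in 2304.
Full years: 2305: 365; 2306: 365. Sum = 730.
Total: 288 + 730 + 125 = 1143 days.
1143 mod 7 = 2, so 2 days after Friday is Sunday.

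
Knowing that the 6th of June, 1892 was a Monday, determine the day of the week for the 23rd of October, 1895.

June 6, 1892 → June 6, 1893: 365 days.
June 6, 1893 → June 6, 1894: 365 days.
June 6, 1894 → June 6, 1895: 365 days.
June 1895: 30 − 6 = 24 days remain.
Then July (31), August (31), September (30): 31 + 31 + 30 = 92 days.
October 1–23, 1895: 23 days.
Residual: 139 days.
Total: 1234 days.
1234 mod 7 = 2, so 2 days after Monday is Wednesday.

Wednesday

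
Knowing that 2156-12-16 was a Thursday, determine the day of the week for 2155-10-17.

Count forward from the earlier date (October 17, 2155) to the later (December 16, 2156):
Day-of-year of October 17, 2155: 290.
Day-of-year of December 16, 2156: 351.
2155 has 365 days, so 365 − 290 = 75 days remain in 2155.
Total: 75 + 351 = 426 days.
426 mod 7 = 6, so 6 days before Thursday is Friday.

Friday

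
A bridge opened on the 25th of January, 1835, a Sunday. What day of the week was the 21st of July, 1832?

Saturday

Count forward from the earlier date (July 21, 1832) to the later (January 25, 1835):
Day-of-year of July 21, 1832: 203.
Day-of-year of January 25, 1835: 25.
1832 has 366 days, so 366 − 203 = 163 days remain in 1832.
Full years: 1833: 365; 1834: 365. Sum = 730.
Total: 163 + 730 + 25 = 918 days.
918 mod 7 = 1, so 1 day before Sunday is Saturday.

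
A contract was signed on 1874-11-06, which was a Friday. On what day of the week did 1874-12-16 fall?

November 1874: 30 − 6 = 24 days remain.
December 1–16, 1874: 16 days.
Total: 24 + 16 = 40 days.
40 mod 7 = 5, so 5 days after Friday is Wednesday.

Wednesday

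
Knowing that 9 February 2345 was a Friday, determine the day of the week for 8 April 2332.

Friday

Count forward from the earlier date (April 8, 2332) to the later (February 9, 2345):
Day-of-year of April 8, 2332: 99.
Day-of-year of February 9, 2345: 40.
2332 has 366 days, so 366 − 99 = 267 days remain in 2332.
Full years 2333–2344: 9 common + 3 leap = 9×365 + 3×366 = 4383 days.
Total: 267 + 4383 + 40 = 4690 days.
4690 is a multiple of 7, so 8 April 2332 falls on the same weekday: Friday.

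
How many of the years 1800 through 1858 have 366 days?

14

Years divisible by 4: 1800, 1804, …, 1856 — 15 in all.
Of these, 1800 is divisible by 100 but not 400, so not leap.
Leap years: 15 − 1 = 14.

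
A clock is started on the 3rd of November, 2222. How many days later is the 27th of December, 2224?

Day-of-year of November 3, 2222: 307.
Day-of-year of December 27, 2224: 362.
2222 has 365 days, so 365 − 307 = 58 days remain in 2222.
Full years: 2223: 365. Sum = 365.
Total: 58 + 365 + 362 = 785 days.

785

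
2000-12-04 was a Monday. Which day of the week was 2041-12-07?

Day-of-year of December 4, 2000: 339.
Day-of-year of December 7, 2041: 341.
2000 has 366 days, so 366 − 339 = 27 days remain in 2000.
Full years 2001–2040: 30 common + 10 leap = 30×365 + 10×366 = 14610 days.
Total: 27 + 14610 + 341 = 14978 days.
14978 mod 7 = 5, so 5 days after Monday is Saturday.

Saturday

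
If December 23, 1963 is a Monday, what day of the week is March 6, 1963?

Wednesday

Count forward from the earlier date (March 6, 1963) to the later (December 23, 1963):
March 1963: 31 − 6 = 25 days remain.
Then April (30), May (31), June (30), July (31), August (31), September (30), October (31), November (30): 30 + 31 + 30 + 31 + 31 + 30 + 31 + 30 = 244 days.
December 1–23, 1963: 23 days.
Total: 25 + 244 + 23 = 292 days.
292 mod 7 = 5, so 5 days before Monday is Wednesday.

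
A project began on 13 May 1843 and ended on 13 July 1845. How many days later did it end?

May 1843: 31 − 13 = 18 days remain.
Then 25 full months totalling 761 days.
July 1–13, 1845: 13 days.
Total: 18 + 761 + 13 = 792 days.

792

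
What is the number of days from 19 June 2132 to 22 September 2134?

Day-of-year of June 19, 2132: 171.
Day-of-year of September 22, 2134: 265.
2132 has 366 days, so 366 − 171 = 195 days remain in 2132.
Full years: 2133: 365. Sum = 365.
Total: 195 + 365 + 265 = 825 days.

825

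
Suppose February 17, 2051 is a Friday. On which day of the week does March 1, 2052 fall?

February 17, 2051 → February 17, 2052: 365 days.
February 2052: 29 − 17 = 12 days remain (2052 is a leap year, so February has 29 days).
March 1, 2052: 1 day.
Residual: 13 days.
Total: 378 days.
378 is a multiple of 7, so March 1, 2052 falls on the same weekday: Friday.

Friday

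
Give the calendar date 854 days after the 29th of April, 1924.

the 31st of August, 1926

Count 854 days after April 29, 1924:
Day-of-year of April 29, 1924: 120.
Day-of-year of August 31, 1926: 243.
1924 has 366 days, so 366 − 120 = 246 days remain in 1924.
Full years: 1925: 365. Sum = 365.
Total: 246 + 365 + 243 = 854 days.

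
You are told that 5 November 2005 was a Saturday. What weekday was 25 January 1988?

Count forward from the earlier date (January 25, 1988) to the later (November 5, 2005):
Day-of-year of January 25, 1988: 25.
Day-of-year of November 5, 2005: 309.
1988 has 366 days, so 366 − 25 = 341 days remain in 1988.
Full years 1989–2004: 12 common + 4 leap = 12×365 + 4×366 = 5844 days.
Total: 341 + 5844 + 309 = 6494 days.
6494 mod 7 = 5, so 5 days before Saturday is Monday.

Monday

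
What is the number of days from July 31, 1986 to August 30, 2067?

29615

From July 31, 1986 to July 31, 2067: 81 years, of which 20 contain a Feb 29 — 61×365 + 20×366 = 29585 days.
(2000 is a leap year (divisible by 400).)
July 2067: 31 − 31 = 0 days remain.
August 1–30, 2067: 30 days.
Residual: 30 days.
Total: 29615 days.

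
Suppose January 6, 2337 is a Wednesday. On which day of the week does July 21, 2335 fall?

Count forward from the earlier date (July 21, 2335) to the later (January 6, 2337):
July 21, 2335 → July 21, 2336: 366 days (2336 is a leap year).
July 2336: 31 − 21 = 10 days remain.
Then August (31), September (30), October (31), November (30), December (31): 31 + 30 + 31 + 30 + 31 = 153 days.
January 1–6, 2337: 6 days.
Residual: 169 days.
Total: 535 days.
535 mod 7 = 3, so 3 days before Wednesday is Sunday.

Sunday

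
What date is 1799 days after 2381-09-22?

2386-08-26

Count 1799 days after September 22, 2381:
Day-of-year of September 22, 2381: 265.
Day-of-year of August 26, 2386: 238.
2381 has 365 days, so 365 − 265 = 100 days remain in 2381.
Full years: 2382: 365; 2383: 365; 2384: 366; 2385: 365. Sum = 1461.
Total: 100 + 1461 + 238 = 1799 days.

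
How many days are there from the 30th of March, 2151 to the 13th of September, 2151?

March 2151: 31 − 30 = 1 day remains.
Then April (30), May (31), June (30), July (31), August (31): 30 + 31 + 30 + 31 + 31 = 153 days.
September 1–13, 2151: 13 days.
Total: 1 + 153 + 13 = 167 days.

167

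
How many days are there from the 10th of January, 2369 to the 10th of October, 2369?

273

January 2369: 31 − 10 = 21 days remain.
Then February 2369 (28), March (31), April (30), May (31), June (30), July (31), August (31), September (30): 28 + 31 + 30 + 31 + 30 + 31 + 31 + 30 = 242 days.
October 1–10, 2369: 10 days.
Total: 21 + 242 + 10 = 273 days.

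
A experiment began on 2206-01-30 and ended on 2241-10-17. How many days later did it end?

Day-of-year of January 30, 2206: 30.
Day-of-year of October 17, 2241: 290.
2206 has 365 days, so 365 − 30 = 335 days remain in 2206.
Full years 2207–2240: 25 common + 9 leap = 25×365 + 9×366 = 12419 days.
Total: 335 + 12419 + 290 = 13044 days.

13044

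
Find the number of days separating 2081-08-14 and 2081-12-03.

August 2081: 31 − 14 = 17 days remain.
Then September (30), October (31), November (30): 30 + 31 + 30 = 91 days.
December 1–3, 2081: 3 days.
Total: 17 + 91 + 3 = 111 days.

111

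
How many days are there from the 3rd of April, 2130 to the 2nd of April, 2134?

1460

Day-of-year of April 3, 2130: 93.
Day-of-year of April 2, 2134: 92.
2130 has 365 days, so 365 − 93 = 272 days remain in 2130.
Full years: 2131: 365; 2132: 366; 2133: 365. Sum = 1096.
Total: 272 + 1096 + 92 = 1460 days.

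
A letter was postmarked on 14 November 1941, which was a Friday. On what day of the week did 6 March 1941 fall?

Count forward from the earlier date (March 6, 1941) to the later (November 14, 1941):
March 1941: 31 − 6 = 25 days remain.
Then April (30), May (31), June (30), July (31), August (31), September (30), October (31): 30 + 31 + 30 + 31 + 31 + 30 + 31 = 214 days.
November 1–14, 1941: 14 days.
Total: 25 + 214 + 14 = 253 days.
253 mod 7 = 1, so 1 day before Friday is Thursday.

Thursday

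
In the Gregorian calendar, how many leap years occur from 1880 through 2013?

33

Years divisible by 4: 1880, 1884, …, 2012 — 34 in all.
Of these, 1900 is divisible by 100 but not 400, so not leap.
2000 is divisible by 400, so still leap.
Leap years: 34 − 1 = 33.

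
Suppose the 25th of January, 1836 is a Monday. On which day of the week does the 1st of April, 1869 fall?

Day-of-year of January 25, 1836: 25.
Day-of-year of April 1, 1869: 91.
1836 has 366 days, so 366 − 25 = 341 days remain in 1836.
Full years 1837–1868: 24 common + 8 leap = 24×365 + 8×366 = 11688 days.
Total: 341 + 11688 + 91 = 12120 days.
12120 mod 7 = 3, so 3 days after Monday is Thursday.

Thursday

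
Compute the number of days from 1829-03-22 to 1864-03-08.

From March 22, 1829 to March 22, 1863: 34 years, of which 8 contain a Feb 29 — 26×365 + 8×366 = 12418 days.
March 1863: 31 − 22 = 9 days remain.
Then 11 full months totalling 335 days.
March 1–8, 1864: 8 days.
Residual: 352 days.
Total: 12770 days.

12770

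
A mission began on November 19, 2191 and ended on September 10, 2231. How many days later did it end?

From November 19, 2191 to November 19, 2230: 39 years, of which 9 contain a Feb 29 — 30×365 + 9×366 = 14244 days.
(2200 is not a leap year (divisible by 100 but not 400).)
November 2230: 30 − 19 = 11 days remain.
Then 9 full months totalling 274 days.
September 1–10, 2231: 10 days.
Residual: 295 days.
Total: 14539 days.

14539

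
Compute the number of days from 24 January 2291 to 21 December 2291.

331

January 2291: 31 − 24 = 7 days remain.
Then 10 full months totalling 303 days.
December 1–21, 2291: 21 days.
Total: 7 + 303 + 21 = 331 days.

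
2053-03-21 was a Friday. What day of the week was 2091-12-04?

Day-of-year of March 21, 2053: 80.
Day-of-year of December 4, 2091: 338.
2053 has 365 days, so 365 − 80 = 285 days remain in 2053.
Full years 2054–2090: 28 common + 9 leap = 28×365 + 9×366 = 13514 days.
Total: 285 + 13514 + 338 = 14137 days.
14137 mod 7 = 4, so 4 days after Friday is Tuesday.

Tuesday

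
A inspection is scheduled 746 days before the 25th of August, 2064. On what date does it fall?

the 10th of August, 2062

Count 746 days before August 25, 2064:
August 2062: 31 − 10 = 21 days remain.
Then 23 full months totalling 700 days.
August 1–25, 2064: 25 days.
Total: 21 + 700 + 25 = 746 days.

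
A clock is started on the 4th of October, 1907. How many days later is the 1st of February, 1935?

9982

From October 4, 1907 to October 4, 1934: 27 years, of which 7 contain a Feb 29 — 20×365 + 7×366 = 9862 days.
October 1934: 31 − 4 = 27 days remain.
Then November (30), December (31), January (31): 30 + 31 + 31 = 92 days.
February 1, 1935: 1 day (1935 is not a leap year).
Residual: 120 days.
Total: 9982 days.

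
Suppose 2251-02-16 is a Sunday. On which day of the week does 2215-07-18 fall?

Count forward from the earlier date (July 18, 2215) to the later (February 16, 2251):
From July 18, 2215 to July 18, 2250: 35 years, of which 9 contain a Feb 29 — 26×365 + 9×366 = 12784 days.
July 2250: 31 − 18 = 13 days remain.
Then August (31), September (30), October (31), November (30), December (31), January (31): 31 + 30 + 31 + 30 + 31 + 31 = 184 days.
February 1–16, 2251: 16 days (2251 is not a leap year).
Residual: 213 days.
Total: 12997 days.
12997 mod 7 = 5, so 5 days before Sunday is Tuesday.

Tuesday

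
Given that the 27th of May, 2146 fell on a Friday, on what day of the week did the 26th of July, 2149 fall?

Saturday

Day-of-year of May 27, 2146: 147.
Day-of-year of July 26, 2149: 207.
2146 has 365 days, so 365 − 147 = 218 days remain in 2146.
Full years: 2147: 365; 2148: 366. Sum = 731.
Total: 218 + 731 + 207 = 1156 days.
1156 mod 7 = 1, so 1 day after Friday is Saturday.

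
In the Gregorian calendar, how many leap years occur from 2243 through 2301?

Years divisible by 4: 2244, 2248, …, 2300 — 15 in all.
Of these, 2300 is divisible by 100 but not 400, so not leap.
Leap years: 15 − 1 = 14.

14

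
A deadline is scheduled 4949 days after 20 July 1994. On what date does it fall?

6 February 2008

Count 4949 days after July 20, 1994:
Day-of-year of July 20, 1994: 201.
Day-of-year of February 6, 2008: 37.
1994 has 365 days, so 365 − 201 = 164 days remain in 1994.
Full years 1995–2007: 10 common + 3 leap = 10×365 + 3×366 = 4748 days.
Total: 164 + 4748 + 37 = 4949 days.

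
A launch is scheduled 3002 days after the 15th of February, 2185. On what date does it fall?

the 6th of May, 2193

Count 3002 days after February 15, 2185:
Day-of-year of February 15, 2185: 46.
Day-of-year of May 6, 2193: 126.
2185 has 365 days, so 365 − 46 = 319 days remain in 2185.
Full years 2186–2192: 5 common + 2 leap = 5×365 + 2×366 = 2557 days.
Total: 319 + 2557 + 126 = 3002 days.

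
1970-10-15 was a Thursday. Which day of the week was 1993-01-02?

Day-of-year of October 15, 1970: 288.
Day-of-year of January 2, 1993: 2.
1970 has 365 days, so 365 − 288 = 77 days remain in 1970.
Full years 1971–1992: 16 common + 6 leap = 16×365 + 6×366 = 8036 days.
Total: 77 + 8036 + 2 = 8115 days.
8115 mod 7 = 2, so 2 days after Thursday is Saturday.

Saturday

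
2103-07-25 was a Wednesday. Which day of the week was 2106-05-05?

July 25, 2103 → July 25, 2104: 366 days (2104 is a leap year).
July 25, 2104 → July 25, 2105: 365 days.
July 2105: 31 − 25 = 6 days remain.
Then 9 full months totalling 273 days.
May 1–5, 2106: 5 days.
Residual: 284 days.
Total: 1015 days.
1015 is a multiple of 7, so 2106-05-05 falls on the same weekday: Wednesday.

Wednesday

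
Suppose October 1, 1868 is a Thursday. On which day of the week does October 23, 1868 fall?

Friday

Within October 1868: 23 − 1 = 22 days.
22 mod 7 = 1, so 1 day after Thursday is Friday.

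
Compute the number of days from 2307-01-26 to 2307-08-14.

January 2307: 31 − 26 = 5 days remain.
Then February 2307 (28), March (31), April (30), May (31), June (30), July (31): 28 + 31 + 30 + 31 + 30 + 31 = 181 days.
August 1–14, 2307: 14 days.
Total: 5 + 181 + 14 = 200 days.

200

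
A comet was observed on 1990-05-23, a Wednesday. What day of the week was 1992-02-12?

Wednesday

May 1990: 31 − 23 = 8 days remain.
Then 20 full months totalling 610 days.
February 1–12, 1992: 12 days (1992 is a leap year).
Total: 8 + 610 + 12 = 630 days.
630 is a multiple of 7, so 1992-02-12 falls on the same weekday: Wednesday.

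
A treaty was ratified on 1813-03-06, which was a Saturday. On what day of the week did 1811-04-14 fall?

Sunday

Count forward from the earlier date (April 14, 1811) to the later (March 6, 1813):
April 1811: 30 − 14 = 16 days remain.
Then 22 full months totalling 670 days.
March 1–6, 1813: 6 days.
Total: 16 + 670 + 6 = 692 days.
692 mod 7 = 6, so 6 days before Saturday is Sunday.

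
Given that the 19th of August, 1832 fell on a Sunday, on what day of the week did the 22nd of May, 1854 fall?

From August 19, 1832 to August 19, 1853: 21 years, of which 5 contain a Feb 29 — 16×365 + 5×366 = 7670 days.
August 1853: 31 − 19 = 12 days remain.
Then September (30), October (31), November (30), December (31), January (31), February 1854 (28), March (31), April (30): 30 + 31 + 30 + 31 + 31 + 28 + 31 + 30 = 242 days.
May 1–22, 1854: 22 days.
Residual: 276 days.
Total: 7946 days.
7946 mod 7 = 1, so 1 day after Sunday is Monday.

Monday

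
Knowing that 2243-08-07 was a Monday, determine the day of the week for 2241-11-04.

Count forward from the earlier date (November 4, 2241) to the later (August 7, 2243):
Day-of-year of November 4, 2241: 308.
Day-of-year of August 7, 2243: 219.
2241 has 365 days, so 365 − 308 = 57 days remain in 2241.
Full years: 2242: 365. Sum = 365.
Total: 57 + 365 + 219 = 641 days.
641 mod 7 = 4, so 4 days before Monday is Thursday.

Thursday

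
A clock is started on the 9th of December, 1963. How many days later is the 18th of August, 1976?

From December 9, 1963 to December 9, 1975: 12 years, of which 3 contain a Feb 29 — 9×365 + 3×366 = 4383 days.
December 1975: 31 − 9 = 22 days remain.
Then January (31), February 1976 (29), March (31), April (30), May (31), June (30), July (31): 31 + 29 + 31 + 30 + 31 + 30 + 31 = 213 days.
August 1–18, 1976: 18 days.
Residual: 253 days.
Total: 4636 days.

4636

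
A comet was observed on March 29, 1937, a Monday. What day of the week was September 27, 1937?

March 1937: 31 − 29 = 2 days remain.
Then April (30), May (31), June (30), July (31), August (31): 30 + 31 + 30 + 31 + 31 = 153 days.
September 1–27, 1937: 27 days.
Total: 2 + 153 + 27 = 182 days.
182 is a multiple of 7, so September 27, 1937 falls on the same weekday: Monday.

Monday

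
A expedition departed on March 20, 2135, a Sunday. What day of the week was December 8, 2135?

Thursday

March 2135: 31 − 20 = 11 days remain.
Then April (30), May (31), June (30), July (31), August (31), September (30), October (31), November (30): 30 + 31 + 30 + 31 + 31 + 30 + 31 + 30 = 244 days.
December 1–8, 2135: 8 days.
Total: 11 + 244 + 8 = 263 days.
263 mod 7 = 4, so 4 days after Sunday is Thursday.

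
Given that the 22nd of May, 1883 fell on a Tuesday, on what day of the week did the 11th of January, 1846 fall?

Sunday

Count forward from the earlier date (January 11, 1846) to the later (May 22, 1883):
From January 11, 1846 to January 11, 1883: 37 years, of which 9 contain a Feb 29 — 28×365 + 9×366 = 13514 days.
January 1883: 31 − 11 = 20 days remain.
Then February 1883 (28), March (31), April (30): 28 + 31 + 30 = 89 days.
May 1–22, 1883: 22 days.
Residual: 131 days.
Total: 13645 days.
13645 mod 7 = 2, so 2 days before Tuesday is Sunday.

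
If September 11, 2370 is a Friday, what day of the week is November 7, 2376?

September 11, 2370 → September 11, 2371: 365 days.
September 11, 2371 → September 11, 2372: 366 days (2372 is a leap year).
September 11, 2372 → September 11, 2373: 365 days.
September 11, 2373 → September 11, 2374: 365 days.
September 11, 2374 → September 11, 2375: 365 days.
September 11, 2375 → September 11, 2376: 366 days (2376 is a leap year).
September 2376: 30 − 11 = 19 days remain.
Then October (31): 31 days.
November 1–7, 2376: 7 days.
Residual: 57 days.
Total: 2249 days.
2249 mod 7 = 2, so 2 days after Friday is Sunday.

Sunday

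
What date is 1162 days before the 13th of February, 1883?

the 9th of December, 1879

Count 1162 days before February 13, 1883:
Day-of-year of December 9, 1879: 343.
Day-of-year of February 13, 1883: 44.
1879 has 365 days, so 365 − 343 = 22 days remain in 1879.
Full years: 1880: 366; 1881: 365; 1882: 365. Sum = 1096.
Total: 22 + 1096 + 44 = 1162 days.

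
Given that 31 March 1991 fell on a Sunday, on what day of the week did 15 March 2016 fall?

From March 31, 1991 to March 31, 2015: 24 years, of which 6 contain a Feb 29 — 18×365 + 6×366 = 8766 days.
(2000 is a leap year (divisible by 400).)
March 2015: 31 − 31 = 0 days remain.
Then 11 full months totalling 335 days.
March 1–15, 2016: 15 days.
Residual: 350 days.
Total: 9116 days.
9116 mod 7 = 2, so 2 days after Sunday is Tuesday.

Tuesday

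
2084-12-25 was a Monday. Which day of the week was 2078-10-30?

Sunday

Count forward from the earlier date (October 30, 2078) to the later (December 25, 2084):
October 30, 2078 → October 30, 2079: 365 days.
October 30, 2079 → October 30, 2080: 366 days (2080 is a leap year).
October 30, 2080 → October 30, 2081: 365 days.
October 30, 2081 → October 30, 2082: 365 days.
October 30, 2082 → October 30, 2083: 365 days.
October 30, 2083 → October 30, 2084: 366 days (2084 is a leap year).
October 2084: 31 − 30 = 1 day remains.
Then November (30): 30 days.
December 1–25, 2084: 25 days.
Residual: 56 days.
Total: 2248 days.
2248 mod 7 = 1, so 1 day before Monday is Sunday.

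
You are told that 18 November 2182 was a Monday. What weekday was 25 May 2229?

Monday

Day-of-year of November 18, 2182: 322.
Day-of-year of May 25, 2229: 145.
2182 has 365 days, so 365 − 322 = 43 days remain in 2182.
Full years 2183–2228: 35 common + 11 leap = 35×365 + 11×366 = 16801 days.
Total: 43 + 16801 + 145 = 16989 days.
16989 is a multiple of 7, so 25 May 2229 falls on the same weekday: Monday.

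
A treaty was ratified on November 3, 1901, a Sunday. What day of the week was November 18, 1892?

Count forward from the earlier date (November 18, 1892) to the later (November 3, 1901):
Day-of-year of November 18, 1892: 323.
Day-of-year of November 3, 1901: 307.
1892 has 366 days, so 366 − 323 = 43 days remain in 1892.
Full years 1893–1900: 7 common + 1 leap = 7×365 + 1×366 = 2921 days.
Total: 43 + 2921 + 307 = 3271 days.
3271 mod 7 = 2, so 2 days before Sunday is Friday.

Friday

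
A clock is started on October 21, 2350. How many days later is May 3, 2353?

925

Day-of-year of October 21, 2350: 294.
Day-of-year of May 3, 2353: 123.
2350 has 365 days, so 365 − 294 = 71 days remain in 2350.
Full years: 2351: 365; 2352: 366. Sum = 731.
Total: 71 + 731 + 123 = 925 days.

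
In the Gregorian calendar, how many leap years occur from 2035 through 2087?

13

Years divisible by 4: 2036, 2040, …, 2084 — 13 in all.
No century exceptions apply. Count: 13.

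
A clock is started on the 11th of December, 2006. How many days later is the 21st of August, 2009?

984

Day-of-year of December 11, 2006: 345.
Day-of-year of August 21, 2009: 233.
2006 has 365 days, so 365 − 345 = 20 days remain in 2006.
Full years: 2007: 365; 2008: 366. Sum = 731.
Total: 20 + 731 + 233 = 984 days.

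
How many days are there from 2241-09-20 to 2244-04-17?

940

September 20, 2241 → September 20, 2242: 365 days.
September 20, 2242 → September 20, 2243: 365 days.
September 2243: 30 − 20 = 10 days remain.
Then October (31), November (30), December (31), January (31), February 2244 (29), March (31): 31 + 30 + 31 + 31 + 29 + 31 = 183 days.
April 1–17, 2244: 17 days.
Residual: 210 days.
Total: 940 days.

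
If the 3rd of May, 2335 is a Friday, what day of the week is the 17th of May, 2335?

Within May 2335: 17 − 3 = 14 days.
14 is a multiple of 7, so the 17th of May, 2335 falls on the same weekday: Friday.

Friday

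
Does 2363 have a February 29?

2363 is not a leap year.

No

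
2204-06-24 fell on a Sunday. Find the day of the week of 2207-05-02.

June 24, 2204 → June 24, 2205: 365 days.
June 24, 2205 → June 24, 2206: 365 days.
June 2206: 30 − 24 = 6 days remain.
Then 10 full months totalling 304 days.
May 1–2, 2207: 2 days.
Residual: 312 days.
Total: 1042 days.
1042 mod 7 = 6, so 6 days after Sunday is Saturday.

Saturday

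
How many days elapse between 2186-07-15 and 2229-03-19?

From July 15, 2186 to July 15, 2228: 42 years, of which 10 contain a Feb 29 — 32×365 + 10×366 = 15340 days.
(2200 is not a leap year (divisible by 100 but not 400).)
July 2228: 31 − 15 = 16 days remain.
Then August (31), September (30), October (31), November (30), December (31), January (31), February 2229 (28): 31 + 30 + 31 + 30 + 31 + 31 + 28 = 212 days.
March 1–19, 2229: 19 days.
Residual: 247 days.
Total: 15587 days.

15587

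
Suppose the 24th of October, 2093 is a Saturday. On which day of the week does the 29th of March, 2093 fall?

Sunday

Count forward from the earlier date (March 29, 2093) to the later (October 24, 2093):
March 2093: 31 − 29 = 2 days remain.
Then April (30), May (31), June (30), July (31), August (31), September (30): 30 + 31 + 30 + 31 + 31 + 30 = 183 days.
October 1–24, 2093: 24 days.
Total: 2 + 183 + 24 = 209 days.
209 mod 7 = 6, so 6 days before Saturday is Sunday.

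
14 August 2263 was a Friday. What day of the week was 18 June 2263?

Thursday

Count forward from the earlier date (June 18, 2263) to the later (August 14, 2263):
June 2263: 30 − 18 = 12 days remain.
Then July (31): 31 days.
August 1–14, 2263: 14 days.
Total: 12 + 31 + 14 = 57 days.
57 mod 7 = 1, so 1 day before Friday is Thursday.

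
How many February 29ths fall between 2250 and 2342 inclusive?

22

Years divisible by 4: 2252, 2256, …, 2340 — 23 in all.
Of these, 2300 is divisible by 100 but not 400, so not leap.
Leap years: 23 − 1 = 22.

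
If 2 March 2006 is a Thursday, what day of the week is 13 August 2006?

Sunday

March 2006: 31 − 2 = 29 days remain.
Then April (30), May (31), June (30), July (31): 30 + 31 + 30 + 31 = 122 days.
August 1–13, 2006: 13 days.
Total: 29 + 122 + 13 = 164 days.
164 mod 7 = 3, so 3 days after Thursday is Sunday.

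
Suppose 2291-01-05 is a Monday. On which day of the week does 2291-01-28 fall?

Wednesday

Within January 2291: 28 − 5 = 23 days.
23 mod 7 = 2, so 2 days after Monday is Wednesday.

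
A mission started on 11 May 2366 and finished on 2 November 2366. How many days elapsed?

May 2366: 31 − 11 = 20 days remain.
Then June (30), July (31), August (31), September (30), October (31): 30 + 31 + 31 + 30 + 31 = 153 days.
November 1–2, 2366: 2 days.
Total: 20 + 153 + 2 = 175 days.

175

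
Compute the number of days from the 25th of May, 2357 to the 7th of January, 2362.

1688

Day-of-year of May 25, 2357: 145.
Day-of-year of January 7, 2362: 7.
2357 has 365 days, so 365 − 145 = 220 days remain in 2357.
Full years: 2358: 365; 2359: 365; 2360: 366; 2361: 365. Sum = 1461.
Total: 220 + 1461 + 7 = 1688 days.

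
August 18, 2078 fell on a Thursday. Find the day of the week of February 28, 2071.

Saturday

Count forward from the earlier date (February 28, 2071) to the later (August 18, 2078):
Day-of-year of February 28, 2071: 59.
Day-of-year of August 18, 2078: 230.
2071 has 365 days, so 365 − 59 = 306 days remain in 2071.
Full years: 2072: 366; 2073: 365; 2074: 365; 2075: 365; 2076: 366; 2077: 365. Sum = 2192.
Total: 306 + 2192 + 230 = 2728 days.
2728 mod 7 = 5, so 5 days before Thursday is Saturday.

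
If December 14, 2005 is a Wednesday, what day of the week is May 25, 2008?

Sunday

December 14, 2005 → December 14, 2006: 365 days.
December 14, 2006 → December 14, 2007: 365 days.
December 2007: 31 − 14 = 17 days remain.
Then January (31), February 2008 (29), March (31), April (30): 31 + 29 + 31 + 30 = 121 days.
May 1–25, 2008: 25 days.
Residual: 163 days.
Total: 893 days.
893 mod 7 = 4, so 4 days after Wednesday is Sunday.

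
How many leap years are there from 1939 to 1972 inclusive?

9

Years divisible by 4 in [1939, 1972]: 1940, 1944, 1948, 1952, 1956, 1960, 1964, 1968, 1972.
No century exceptions apply. Count: 9.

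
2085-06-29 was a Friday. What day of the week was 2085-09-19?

Wednesday

June 2085: 30 − 29 = 1 day remains.
Then July (31), August (31): 31 + 31 = 62 days.
September 1–19, 2085: 19 days.
Total: 1 + 62 + 19 = 82 days.
82 mod 7 = 5, so 5 days after Friday is Wednesday.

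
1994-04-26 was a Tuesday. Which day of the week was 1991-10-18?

Friday

Count forward from the earlier date (October 18, 1991) to the later (April 26, 1994):
October 18, 1991 → October 18, 1992: 366 days (1992 is a leap year).
October 18, 1992 → October 18, 1993: 365 days.
October 1993: 31 − 18 = 13 days remain.
Then November (30), December (31), January (31), February 1994 (28), March (31): 30 + 31 + 31 + 28 + 31 = 151 days.
April 1–26, 1994: 26 days.
Residual: 190 days.
Total: 921 days.
921 mod 7 = 4, so 4 days before Tuesday is Friday.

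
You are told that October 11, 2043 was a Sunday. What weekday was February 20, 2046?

Tuesday

Day-of-year of October 11, 2043: 284.
Day-of-year of February 20, 2046: 51.
2043 has 365 days, so 365 − 284 = 81 days remain in 2043.
Full years: 2044: 366; 2045: 365. Sum = 731.
Total: 81 + 731 + 51 = 863 days.
863 mod 7 = 2, so 2 days after Sunday is Tuesday.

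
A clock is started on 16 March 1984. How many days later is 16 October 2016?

11902

From March 16, 1984 to March 16, 2016: 32 years, of which 8 contain a Feb 29 — 24×365 + 8×366 = 11688 days.
(2000 is a leap year (divisible by 400).)
March 2016: 31 − 16 = 15 days remain.
Then April (30), May (31), June (30), July (31), August (31), September (30): 30 + 31 + 30 + 31 + 31 + 30 = 183 days.
October 1–16, 2016: 16 days.
Residual: 214 days.
Total: 11902 days.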